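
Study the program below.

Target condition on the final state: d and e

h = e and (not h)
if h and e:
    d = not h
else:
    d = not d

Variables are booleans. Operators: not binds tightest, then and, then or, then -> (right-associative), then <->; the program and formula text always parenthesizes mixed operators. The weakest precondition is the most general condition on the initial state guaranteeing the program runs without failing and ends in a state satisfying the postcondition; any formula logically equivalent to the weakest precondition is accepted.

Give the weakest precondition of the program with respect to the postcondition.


Working backward. After the program, d and e must hold.
Then branch requires (not h) and e; else branch requires (not d) and e.
Before the if: ((h and e) -> ((not h) and e)) and ((not (h and e)) -> ((not d) and e))
Before h := e and (not h): ((e and (not h)) -> ((not (e and (not h))) and e)) and ((not (e and (not h))) -> ((not d) and e))
Answer: WP = ((e and (not h)) -> ((not (e and (not h))) and e)) and ((not (e and (not h))) -> ((not d) and e))


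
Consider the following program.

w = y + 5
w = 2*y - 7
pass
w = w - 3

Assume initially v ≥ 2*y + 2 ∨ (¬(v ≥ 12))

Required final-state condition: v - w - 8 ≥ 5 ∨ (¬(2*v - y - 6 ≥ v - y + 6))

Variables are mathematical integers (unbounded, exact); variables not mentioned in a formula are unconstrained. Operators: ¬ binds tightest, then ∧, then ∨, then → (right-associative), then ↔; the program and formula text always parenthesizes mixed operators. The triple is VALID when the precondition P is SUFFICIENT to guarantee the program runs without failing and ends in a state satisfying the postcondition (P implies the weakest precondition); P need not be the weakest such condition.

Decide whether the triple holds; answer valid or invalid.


Working backward. After the program, the postcondition v - w - 8 ≥ 5 ∨ (¬(2*v - y - 6 ≥ v - y + 6)) must hold; in canonical form it is v ≥ w + 13 ∨ (¬(v ≥ 12)).
Before w := w - 3: v ≥ w + 10 ∨ (¬(v ≥ 12))
Before skip: v ≥ w + 10 ∨ (¬(v ≥ 12))
Before w := 2*y - 7: v ≥ 2*y + 3 ∨ (¬(v ≥ 12))
Before w := y + 5: v ≥ 2*y + 3 ∨ (¬(v ≥ 12))
The weakest precondition is v ≥ 2*y + 3 ∨ (¬(v ≥ 12)).
Check whether v ≥ 2*y + 2 ∨ (¬(v ≥ 12)) implies it.
Countermodel: at the initial state v = 12, y = 5, the precondition holds but the weakest precondition fails.
Answer: invalid


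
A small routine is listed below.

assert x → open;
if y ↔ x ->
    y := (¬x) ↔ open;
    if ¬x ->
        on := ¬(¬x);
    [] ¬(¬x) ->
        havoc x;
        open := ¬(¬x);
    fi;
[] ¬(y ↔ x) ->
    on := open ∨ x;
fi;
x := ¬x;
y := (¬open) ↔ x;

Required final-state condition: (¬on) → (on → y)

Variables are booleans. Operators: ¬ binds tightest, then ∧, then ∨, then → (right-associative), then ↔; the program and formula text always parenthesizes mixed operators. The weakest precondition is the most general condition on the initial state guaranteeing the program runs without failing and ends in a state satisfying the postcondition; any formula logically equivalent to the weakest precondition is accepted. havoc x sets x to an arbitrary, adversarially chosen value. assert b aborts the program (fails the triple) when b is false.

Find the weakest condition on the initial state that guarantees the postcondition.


Working backward. After the program, (¬on) → (on → y) must hold.
Before y := (¬open) ↔ x: (¬on) → (on → ((¬open) ↔ x))
Before x := ¬x: (¬on) → (on → ((¬open) ↔ (¬x)))
Then branch requires (¬x) → ((¬x) → (x → ((¬open) ↔ (¬x)))); else branch requires (¬(open ∨ x)) → ((open ∨ x) → ((¬open) ↔ (¬x))).
Before the if: ((y ↔ x) → ((¬x) → ((¬x) → (x → ((¬open) ↔ (¬x)))))) ∧ ((¬(y ↔ x)) → ((¬(open ∨ x)) → ((open ∨ x) → ((¬open) ↔ (¬x)))))
Before assert x → open: (x → open) ∧ ((y ↔ x) → ((¬x) → ((¬x) → (x → ((¬open) ↔ (¬x)))))) ∧ ((¬(y ↔ x)) → ((¬(open ∨ x)) → ((open ∨ x) → ((¬open) ↔ (¬x)))))
Answer: WP = (x → open) ∧ ((y ↔ x) → ((¬x) → ((¬x) → (x → ((¬open) ↔ (¬x)))))) ∧ ((¬(y ↔ x)) → ((¬(open ∨ x)) → ((open ∨ x) → ((¬open) ↔ (¬x)))))


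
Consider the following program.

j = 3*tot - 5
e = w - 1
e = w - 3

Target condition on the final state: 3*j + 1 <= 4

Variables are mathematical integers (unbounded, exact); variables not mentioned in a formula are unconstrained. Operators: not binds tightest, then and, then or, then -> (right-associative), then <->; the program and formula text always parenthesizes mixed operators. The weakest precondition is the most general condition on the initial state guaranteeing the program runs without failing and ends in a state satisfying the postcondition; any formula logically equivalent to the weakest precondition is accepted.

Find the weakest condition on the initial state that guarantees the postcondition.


Working backward. After the program, the postcondition 3*j + 1 <= 4 must hold; in canonical form it is 3*j <= 3.
Before e := w - 3: 3*j <= 3
Before e := w - 1: 3*j <= 3
Before j := 3*tot - 5: 9*tot <= 18
Answer: WP = 9*tot <= 18


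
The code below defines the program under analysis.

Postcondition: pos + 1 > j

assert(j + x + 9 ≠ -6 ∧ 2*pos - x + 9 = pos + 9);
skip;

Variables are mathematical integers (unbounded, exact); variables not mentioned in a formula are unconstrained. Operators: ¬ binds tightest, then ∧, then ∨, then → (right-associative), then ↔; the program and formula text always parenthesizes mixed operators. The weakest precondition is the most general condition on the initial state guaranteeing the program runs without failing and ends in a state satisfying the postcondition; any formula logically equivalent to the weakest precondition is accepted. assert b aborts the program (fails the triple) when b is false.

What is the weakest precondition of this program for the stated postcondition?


Working backward. After the program, the postcondition pos + 1 > j must hold; in canonical form it is pos > j - 1.
Before skip: pos > j - 1
Before assert j + x + 9 ≠ -6 ∧ 2*pos - x + 9 = pos + 9: j + x ≠ -15 ∧ pos = x ∧ pos > j - 1
Answer: WP = j + x ≠ -15 ∧ pos = x ∧ pos > j - 1


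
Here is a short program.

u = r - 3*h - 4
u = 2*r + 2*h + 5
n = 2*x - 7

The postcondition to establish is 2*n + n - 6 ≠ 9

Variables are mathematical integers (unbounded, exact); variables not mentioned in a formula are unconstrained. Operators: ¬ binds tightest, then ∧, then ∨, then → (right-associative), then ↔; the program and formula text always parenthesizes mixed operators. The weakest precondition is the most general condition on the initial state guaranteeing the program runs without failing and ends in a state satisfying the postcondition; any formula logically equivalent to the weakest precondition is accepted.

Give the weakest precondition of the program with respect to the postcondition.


Working backward. After the program, the postcondition 2*n + n - 6 ≠ 9 must hold; in canonical form it is 3*n ≠ 15.
Before n := 2*x - 7: 6*x ≠ 36
Before u := 2*r + 2*h + 5: 6*x ≠ 36
Before u := r - 3*h - 4: 6*x ≠ 36
Answer: WP = 6*x ≠ 36


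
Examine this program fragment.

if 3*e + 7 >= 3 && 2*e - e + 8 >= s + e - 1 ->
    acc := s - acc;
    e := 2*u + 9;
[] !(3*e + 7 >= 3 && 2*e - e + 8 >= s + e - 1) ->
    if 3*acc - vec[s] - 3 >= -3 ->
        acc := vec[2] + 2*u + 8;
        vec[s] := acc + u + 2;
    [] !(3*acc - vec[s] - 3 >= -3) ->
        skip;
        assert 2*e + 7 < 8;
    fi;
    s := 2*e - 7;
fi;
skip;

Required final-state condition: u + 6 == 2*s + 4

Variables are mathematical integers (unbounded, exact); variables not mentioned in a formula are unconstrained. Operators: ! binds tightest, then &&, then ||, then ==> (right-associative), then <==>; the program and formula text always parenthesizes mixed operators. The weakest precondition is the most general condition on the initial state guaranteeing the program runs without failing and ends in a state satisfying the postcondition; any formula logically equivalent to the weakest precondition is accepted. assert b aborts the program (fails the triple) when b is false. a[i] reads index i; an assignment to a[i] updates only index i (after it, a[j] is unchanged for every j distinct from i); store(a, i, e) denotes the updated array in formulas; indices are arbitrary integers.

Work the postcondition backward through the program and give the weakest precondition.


Working backward. After the program, the postcondition u + 6 == 2*s + 4 must hold; in canonical form it is u == 2*s - 2.
Before skip: u == 2*s - 2
Then branch requires u == 2*s - 2; else branch requires (3*acc >= vec[s] ==> u == 4*e - 16) && ((!(3*acc >= vec[s])) ==> (2*e < 1 && u == 4*e - 16)).
Before the if: ((3*e >= -4 && s <= 9) ==> u == 2*s - 2) && ((!(3*e >= -4 && s <= 9)) ==> ((3*acc >= vec[s] ==> u == 4*e - 16) && ((!(3*acc >= vec[s])) ==> (2*e < 1 && u == 4*e - 16))))
Answer: WP = ((3*e >= -4 && s <= 9) ==> u == 2*s - 2) && ((!(3*e >= -4 && s <= 9)) ==> ((3*acc >= vec[s] ==> u == 4*e - 16) && ((!(3*acc >= vec[s])) ==> (2*e < 1 && u == 4*e - 16))))


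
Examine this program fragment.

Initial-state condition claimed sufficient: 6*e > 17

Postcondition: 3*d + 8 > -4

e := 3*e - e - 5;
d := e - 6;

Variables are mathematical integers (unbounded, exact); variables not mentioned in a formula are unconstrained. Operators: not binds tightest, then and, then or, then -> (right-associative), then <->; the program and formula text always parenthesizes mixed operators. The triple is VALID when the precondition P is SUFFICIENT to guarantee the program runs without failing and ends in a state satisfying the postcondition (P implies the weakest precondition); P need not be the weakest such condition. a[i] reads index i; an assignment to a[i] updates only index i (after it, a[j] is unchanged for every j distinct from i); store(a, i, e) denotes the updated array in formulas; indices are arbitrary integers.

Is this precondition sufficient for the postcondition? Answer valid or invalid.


Working backward. After the program, the postcondition 3*d + 8 > -4 must hold; in canonical form it is 3*d > -12.
Before d := e - 6: 3*e > 6
Before e := 3*e - e - 5: 6*e > 21
The weakest precondition is 6*e > 21.
Check whether 6*e > 17 implies it.
Countermodel: at the initial state e = 3, the precondition holds but the weakest precondition fails.
Answer: invalid


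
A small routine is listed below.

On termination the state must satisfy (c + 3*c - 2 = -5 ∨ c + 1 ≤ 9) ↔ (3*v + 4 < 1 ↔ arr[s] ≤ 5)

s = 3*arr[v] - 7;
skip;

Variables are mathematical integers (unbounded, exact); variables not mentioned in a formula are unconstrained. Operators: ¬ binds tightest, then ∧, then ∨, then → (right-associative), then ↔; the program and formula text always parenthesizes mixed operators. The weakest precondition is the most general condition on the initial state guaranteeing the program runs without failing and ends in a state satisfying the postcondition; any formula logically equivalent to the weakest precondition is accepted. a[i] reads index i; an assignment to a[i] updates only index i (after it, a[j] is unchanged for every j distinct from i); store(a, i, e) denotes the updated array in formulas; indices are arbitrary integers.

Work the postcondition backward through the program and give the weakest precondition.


Working backward. After the program, the postcondition (c + 3*c - 2 = -5 ∨ c + 1 ≤ 9) ↔ (3*v + 4 < 1 ↔ arr[s] ≤ 5) must hold; in canonical form it is (4*c = -3 ∨ c ≤ 8) ↔ (3*v < -3 ↔ arr[s] ≤ 5).
Before skip: (4*c = -3 ∨ c ≤ 8) ↔ (3*v < -3 ↔ arr[s] ≤ 5)
Before s := 3*arr[v] - 7: (4*c = -3 ∨ c ≤ 8) ↔ (3*v < -3 ↔ arr[3*arr[v] - 7] ≤ 5)
Answer: WP = (4*c = -3 ∨ c ≤ 8) ↔ (3*v < -3 ↔ arr[3*arr[v] - 7] ≤ 5)


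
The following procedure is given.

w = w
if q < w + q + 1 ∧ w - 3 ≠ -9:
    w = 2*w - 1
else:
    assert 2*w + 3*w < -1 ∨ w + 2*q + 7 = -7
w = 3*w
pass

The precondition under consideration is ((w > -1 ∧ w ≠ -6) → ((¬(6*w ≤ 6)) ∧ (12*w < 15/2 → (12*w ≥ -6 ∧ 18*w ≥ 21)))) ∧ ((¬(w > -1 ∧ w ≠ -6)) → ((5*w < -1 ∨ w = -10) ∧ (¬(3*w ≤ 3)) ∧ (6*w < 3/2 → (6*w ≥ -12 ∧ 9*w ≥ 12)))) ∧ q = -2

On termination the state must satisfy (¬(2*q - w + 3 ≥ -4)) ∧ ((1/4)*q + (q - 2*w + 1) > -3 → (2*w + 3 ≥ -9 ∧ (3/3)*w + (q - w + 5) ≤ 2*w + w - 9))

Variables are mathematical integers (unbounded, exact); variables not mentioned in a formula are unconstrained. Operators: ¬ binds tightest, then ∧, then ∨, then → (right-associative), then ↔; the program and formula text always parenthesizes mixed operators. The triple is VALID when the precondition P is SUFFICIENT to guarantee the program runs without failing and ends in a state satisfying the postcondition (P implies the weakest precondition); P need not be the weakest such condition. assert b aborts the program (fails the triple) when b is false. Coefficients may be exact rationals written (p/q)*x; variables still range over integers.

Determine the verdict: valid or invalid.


Working backward. After the program, the postcondition (¬(2*q - w + 3 ≥ -4)) ∧ ((1/4)*q + (q - 2*w + 1) > -3 → (2*w + 3 ≥ -9 ∧ (3/3)*w + (q - w + 5) ≤ 2*w + w - 9)) must hold; in canonical form it is (¬(2*q ≥ w - 7)) ∧ ((5/4)*q > 2*w - 4 → (2*w ≥ -12 ∧ q ≤ 3*w - 14)).
Before skip: (¬(2*q ≥ w - 7)) ∧ ((5/4)*q > 2*w - 4 → (2*w ≥ -12 ∧ q ≤ 3*w - 14))
Before w := 3*w: (¬(2*q ≥ 3*w - 7)) ∧ ((5/4)*q > 6*w - 4 → (6*w ≥ -12 ∧ q ≤ 9*w - 14))
Then branch requires (¬(2*q ≥ 6*w - 10)) ∧ ((5/4)*q > 12*w - 10 → (12*w ≥ -6 ∧ q ≤ 18*w - 23)); else branch requires (5*w < -1 ∨ 2*q + w = -14) ∧ (¬(2*q ≥ 3*w - 7)) ∧ ((5/4)*q > 6*w - 4 → (6*w ≥ -12 ∧ q ≤ 9*w - 14)).
Before the if: ((w > -1 ∧ w ≠ -6) → ((¬(2*q ≥ 6*w - 10)) ∧ ((5/4)*q > 12*w - 10 → (12*w ≥ -6 ∧ q ≤ 18*w - 23)))) ∧ ((¬(w > -1 ∧ w ≠ -6)) → ((5*w < -1 ∨ 2*q + w = -14) ∧ (¬(2*q ≥ 3*w - 7)) ∧ ((5/4)*q > 6*w - 4 → (6*w ≥ -12 ∧ q ≤ 9*w - 14))))
Before w := w: ((w > -1 ∧ w ≠ -6) → ((¬(2*q ≥ 6*w - 10)) ∧ ((5/4)*q > 12*w - 10 → (12*w ≥ -6 ∧ q ≤ 18*w - 23)))) ∧ ((¬(w > -1 ∧ w ≠ -6)) → ((5*w < -1 ∨ 2*q + w = -14) ∧ (¬(2*q ≥ 3*w - 7)) ∧ ((5/4)*q > 6*w - 4 → (6*w ≥ -12 ∧ q ≤ 9*w - 14))))
The weakest precondition is ((w > -1 ∧ w ≠ -6) → ((¬(2*q ≥ 6*w - 10)) ∧ ((5/4)*q > 12*w - 10 → (12*w ≥ -6 ∧ q ≤ 18*w - 23)))) ∧ ((¬(w > -1 ∧ w ≠ -6)) → ((5*w < -1 ∨ 2*q + w = -14) ∧ (¬(2*q ≥ 3*w - 7)) ∧ ((5/4)*q > 6*w - 4 → (6*w ≥ -12 ∧ q ≤ 9*w - 14)))).
Check whether ((w > -1 ∧ w ≠ -6) → ((¬(6*w ≤ 6)) ∧ (12*w < 15/2 → (12*w ≥ -6 ∧ 18*w ≥ 21)))) ∧ ((¬(w > -1 ∧ w ≠ -6)) → ((5*w < -1 ∨ w = -10) ∧ (¬(3*w ≤ 3)) ∧ (6*w < 3/2 → (6*w ≥ -12 ∧ 9*w ≥ 12)))) ∧ q = -2 implies it.
Every state satisfying the precondition satisfies the weakest precondition: the implication holds.
Answer: valid


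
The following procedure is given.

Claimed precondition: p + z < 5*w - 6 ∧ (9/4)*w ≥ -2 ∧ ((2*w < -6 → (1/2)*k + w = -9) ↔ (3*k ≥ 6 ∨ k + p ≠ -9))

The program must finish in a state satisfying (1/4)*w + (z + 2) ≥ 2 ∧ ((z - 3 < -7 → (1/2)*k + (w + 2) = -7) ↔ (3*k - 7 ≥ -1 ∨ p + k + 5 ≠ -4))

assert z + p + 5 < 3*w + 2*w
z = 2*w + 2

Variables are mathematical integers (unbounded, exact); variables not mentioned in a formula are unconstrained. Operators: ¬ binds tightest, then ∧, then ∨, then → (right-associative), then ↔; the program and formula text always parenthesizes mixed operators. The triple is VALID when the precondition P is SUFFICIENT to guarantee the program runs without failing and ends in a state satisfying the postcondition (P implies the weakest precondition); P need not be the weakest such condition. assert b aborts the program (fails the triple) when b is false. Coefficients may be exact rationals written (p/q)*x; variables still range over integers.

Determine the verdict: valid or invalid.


Working backward. After the program, the postcondition (1/4)*w + (z + 2) ≥ 2 ∧ ((z - 3 < -7 → (1/2)*k + (w + 2) = -7) ↔ (3*k - 7 ≥ -1 ∨ p + k + 5 ≠ -4)) must hold; in canonical form it is (1/4)*w + z ≥ 0 ∧ ((z < -4 → (1/2)*k + w = -9) ↔ (3*k ≥ 6 ∨ k + p ≠ -9)).
Before z := 2*w + 2: (9/4)*w ≥ -2 ∧ ((2*w < -6 → (1/2)*k + w = -9) ↔ (3*k ≥ 6 ∨ k + p ≠ -9))
Before assert z + p + 5 < 3*w + 2*w: p + z < 5*w - 5 ∧ (9/4)*w ≥ -2 ∧ ((2*w < -6 → (1/2)*k + w = -9) ↔ (3*k ≥ 6 ∨ k + p ≠ -9))
The weakest precondition is p + z < 5*w - 5 ∧ (9/4)*w ≥ -2 ∧ ((2*w < -6 → (1/2)*k + w = -9) ↔ (3*k ≥ 6 ∨ k + p ≠ -9)).
Check whether p + z < 5*w - 6 ∧ (9/4)*w ≥ -2 ∧ ((2*w < -6 → (1/2)*k + w = -9) ↔ (3*k ≥ 6 ∨ k + p ≠ -9)) implies it.
Every state satisfying the precondition satisfies the weakest precondition: the implication holds.
Answer: valid


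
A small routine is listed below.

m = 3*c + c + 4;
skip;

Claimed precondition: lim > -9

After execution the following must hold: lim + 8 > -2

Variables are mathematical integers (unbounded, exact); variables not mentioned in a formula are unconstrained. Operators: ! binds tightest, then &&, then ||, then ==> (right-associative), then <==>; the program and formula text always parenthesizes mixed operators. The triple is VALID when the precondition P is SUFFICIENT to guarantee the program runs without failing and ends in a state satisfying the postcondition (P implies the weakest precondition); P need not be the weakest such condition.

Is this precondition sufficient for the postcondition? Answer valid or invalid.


Working backward. After the program, the postcondition lim + 8 > -2 must hold; in canonical form it is lim > -10.
Before skip: lim > -10
Before m := 3*c + c + 4: lim > -10
The weakest precondition is lim > -10.
Check whether lim > -9 implies it.
Every state satisfying the precondition satisfies the weakest precondition: the implication holds.
Answer: valid


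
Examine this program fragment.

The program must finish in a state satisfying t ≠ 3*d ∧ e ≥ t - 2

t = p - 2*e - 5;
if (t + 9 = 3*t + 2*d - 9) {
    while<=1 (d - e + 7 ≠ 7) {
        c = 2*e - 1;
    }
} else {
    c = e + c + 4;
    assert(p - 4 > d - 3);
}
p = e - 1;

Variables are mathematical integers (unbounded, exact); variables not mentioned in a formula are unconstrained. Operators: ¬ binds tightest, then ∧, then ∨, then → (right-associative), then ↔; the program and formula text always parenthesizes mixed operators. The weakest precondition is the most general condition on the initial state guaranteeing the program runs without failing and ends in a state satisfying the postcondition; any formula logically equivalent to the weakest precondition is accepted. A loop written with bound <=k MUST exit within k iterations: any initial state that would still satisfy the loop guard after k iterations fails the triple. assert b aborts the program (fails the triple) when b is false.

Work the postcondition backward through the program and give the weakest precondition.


Working backward. After the program, t ≠ 3*d ∧ e ≥ t - 2 must hold.
Before p := e - 1: t ≠ 3*d ∧ e ≥ t - 2
Then branch requires (d ≠ e → ((¬(d ≠ e)) ∧ t ≠ 3*d ∧ e ≥ t - 2)) ∧ ((¬(d ≠ e)) → (t ≠ 3*d ∧ e ≥ t - 2)); else branch requires p > d + 1 ∧ t ≠ 3*d ∧ e ≥ t - 2.
Before the if: (2*d + 2*t = 18 → ((d ≠ e → ((¬(d ≠ e)) ∧ t ≠ 3*d ∧ e ≥ t - 2)) ∧ ((¬(d ≠ e)) → (t ≠ 3*d ∧ e ≥ t - 2)))) ∧ ((¬(2*d + 2*t = 18)) → (p > d + 1 ∧ t ≠ 3*d ∧ e ≥ t - 2))
Before t := p - 2*e - 5: (2*d + 2*p = 4*e + 28 → ((d ≠ e → ((¬(d ≠ e)) ∧ p ≠ 3*d + 2*e + 5 ∧ 3*e ≥ p - 7)) ∧ ((¬(d ≠ e)) → (p ≠ 3*d + 2*e + 5 ∧ 3*e ≥ p - 7)))) ∧ ((¬(2*d + 2*p = 4*e + 28)) → (p > d + 1 ∧ p ≠ 3*d + 2*e + 5 ∧ 3*e ≥ p - 7))
Answer: WP = (2*d + 2*p = 4*e + 28 → ((d ≠ e → ((¬(d ≠ e)) ∧ p ≠ 3*d + 2*e + 5 ∧ 3*e ≥ p - 7)) ∧ ((¬(d ≠ e)) → (p ≠ 3*d + 2*e + 5 ∧ 3*e ≥ p - 7)))) ∧ ((¬(2*d + 2*p = 4*e + 28)) → (p > d + 1 ∧ p ≠ 3*d + 2*e + 5 ∧ 3*e ≥ p - 7))


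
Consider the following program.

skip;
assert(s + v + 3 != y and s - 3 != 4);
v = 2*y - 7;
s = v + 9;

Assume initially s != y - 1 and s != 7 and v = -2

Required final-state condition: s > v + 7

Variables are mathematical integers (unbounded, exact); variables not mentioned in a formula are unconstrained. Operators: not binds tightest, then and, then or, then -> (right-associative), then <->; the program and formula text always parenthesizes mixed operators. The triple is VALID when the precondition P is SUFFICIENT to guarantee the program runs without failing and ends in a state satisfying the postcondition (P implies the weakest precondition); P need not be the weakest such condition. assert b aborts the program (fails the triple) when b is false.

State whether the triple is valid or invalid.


Working backward. After the program, s > v + 7 must hold.
Before s := v + 9: true
Before v := 2*y - 7: true
Before assert s + v + 3 != y and s - 3 != 4: s + v != y - 3 and s != 7
Before skip: s + v != y - 3 and s != 7
The weakest precondition is s + v != y - 3 and s != 7.
Check whether s != y - 1 and s != 7 and v = -2 implies it.
Every state satisfying the precondition satisfies the weakest precondition: the implication holds.
Answer: valid


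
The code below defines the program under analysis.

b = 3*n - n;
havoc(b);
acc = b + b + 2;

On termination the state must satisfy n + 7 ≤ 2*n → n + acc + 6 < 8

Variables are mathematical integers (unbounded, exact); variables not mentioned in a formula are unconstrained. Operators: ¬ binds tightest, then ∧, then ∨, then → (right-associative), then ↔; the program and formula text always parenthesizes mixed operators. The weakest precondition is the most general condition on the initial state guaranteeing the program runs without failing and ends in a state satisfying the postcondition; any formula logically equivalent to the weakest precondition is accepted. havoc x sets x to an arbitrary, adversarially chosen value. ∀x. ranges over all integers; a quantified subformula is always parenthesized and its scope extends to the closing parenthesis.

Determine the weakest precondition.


Working backward. After the program, the postcondition n + 7 ≤ 2*n → n + acc + 6 < 8 must hold; in canonical form it is n ≥ 7 → acc + n < 2.
Before acc := b + b + 2: n ≥ 7 → 2*b + n < 0
Before havoc b: ∀b_1. (n ≥ 7 → 2*b_1 + n < 0)
Before b := 3*n - n: ∀b_1. (n ≥ 7 → 2*b_1 + n < 0)
Answer: WP = ∀b_1. (n ≥ 7 → 2*b_1 + n < 0)


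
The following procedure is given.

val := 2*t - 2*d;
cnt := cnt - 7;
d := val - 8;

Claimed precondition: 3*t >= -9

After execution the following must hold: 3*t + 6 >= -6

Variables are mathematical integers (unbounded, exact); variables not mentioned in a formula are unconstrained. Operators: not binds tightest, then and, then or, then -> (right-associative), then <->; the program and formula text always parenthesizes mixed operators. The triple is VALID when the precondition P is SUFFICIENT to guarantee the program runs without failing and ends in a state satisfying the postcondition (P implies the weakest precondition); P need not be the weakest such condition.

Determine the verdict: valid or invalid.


Working backward. After the program, the postcondition 3*t + 6 >= -6 must hold; in canonical form it is 3*t >= -12.
Before d := val - 8: 3*t >= -12
Before cnt := cnt - 7: 3*t >= -12
Before val := 2*t - 2*d: 3*t >= -12
The weakest precondition is 3*t >= -12.
Check whether 3*t >= -9 implies it.
Every state satisfying the precondition satisfies the weakest precondition: the implication holds.
Answer: valid


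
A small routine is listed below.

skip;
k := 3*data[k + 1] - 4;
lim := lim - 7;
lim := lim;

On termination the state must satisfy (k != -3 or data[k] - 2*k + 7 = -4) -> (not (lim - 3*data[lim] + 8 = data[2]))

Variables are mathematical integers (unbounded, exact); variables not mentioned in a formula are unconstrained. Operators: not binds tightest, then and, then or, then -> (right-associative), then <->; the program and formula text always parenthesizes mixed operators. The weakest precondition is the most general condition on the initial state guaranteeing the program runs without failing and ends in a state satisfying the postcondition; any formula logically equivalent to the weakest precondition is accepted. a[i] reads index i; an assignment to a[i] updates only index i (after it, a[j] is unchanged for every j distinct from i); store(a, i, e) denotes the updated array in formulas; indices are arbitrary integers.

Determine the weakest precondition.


Working backward. After the program, the postcondition (k != -3 or data[k] - 2*k + 7 = -4) -> (not (lim - 3*data[lim] + 8 = data[2])) must hold; in canonical form it is (k != -3 or data[k] = 2*k - 11) -> (not (lim = data[2] + 3*data[lim] - 8)).
Before lim := lim: (k != -3 or data[k] = 2*k - 11) -> (not (lim = data[2] + 3*data[lim] - 8))
Before lim := lim - 7: (k != -3 or data[k] = 2*k - 11) -> (not (lim = data[2] + 3*data[lim - 7] - 1))
Before k := 3*data[k + 1] - 4: (3*data[k + 1] != 1 or data[3*data[k + 1] - 4] = 6*data[k + 1] - 19) -> (not (lim = data[2] + 3*data[lim - 7] - 1))
Before skip: (3*data[k + 1] != 1 or data[3*data[k + 1] - 4] = 6*data[k + 1] - 19) -> (not (lim = data[2] + 3*data[lim - 7] - 1))
Answer: WP = (3*data[k + 1] != 1 or data[3*data[k + 1] - 4] = 6*data[k + 1] - 19) -> (not (lim = data[2] + 3*data[lim - 7] - 1))


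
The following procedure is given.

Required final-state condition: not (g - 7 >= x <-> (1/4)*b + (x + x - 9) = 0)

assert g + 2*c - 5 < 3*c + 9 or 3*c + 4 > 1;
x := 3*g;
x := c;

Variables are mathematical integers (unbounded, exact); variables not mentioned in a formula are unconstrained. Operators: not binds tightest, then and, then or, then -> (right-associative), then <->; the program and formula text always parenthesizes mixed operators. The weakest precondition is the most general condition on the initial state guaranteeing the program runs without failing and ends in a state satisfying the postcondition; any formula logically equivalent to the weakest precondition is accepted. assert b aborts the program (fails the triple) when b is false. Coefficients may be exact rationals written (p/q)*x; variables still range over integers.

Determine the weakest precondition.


Working backward. After the program, the postcondition not (g - 7 >= x <-> (1/4)*b + (x + x - 9) = 0) must hold; in canonical form it is not (g >= x + 7 <-> (1/4)*b + 2*x = 9).
Before x := c: not (g >= c + 7 <-> (1/4)*b + 2*c = 9)
Before x := 3*g: not (g >= c + 7 <-> (1/4)*b + 2*c = 9)
Before assert g + 2*c - 5 < 3*c + 9 or 3*c + 4 > 1: (g < c + 14 or 3*c > -3) and (not (g >= c + 7 <-> (1/4)*b + 2*c = 9))
Answer: WP = (g < c + 14 or 3*c > -3) and (not (g >= c + 7 <-> (1/4)*b + 2*c = 9))


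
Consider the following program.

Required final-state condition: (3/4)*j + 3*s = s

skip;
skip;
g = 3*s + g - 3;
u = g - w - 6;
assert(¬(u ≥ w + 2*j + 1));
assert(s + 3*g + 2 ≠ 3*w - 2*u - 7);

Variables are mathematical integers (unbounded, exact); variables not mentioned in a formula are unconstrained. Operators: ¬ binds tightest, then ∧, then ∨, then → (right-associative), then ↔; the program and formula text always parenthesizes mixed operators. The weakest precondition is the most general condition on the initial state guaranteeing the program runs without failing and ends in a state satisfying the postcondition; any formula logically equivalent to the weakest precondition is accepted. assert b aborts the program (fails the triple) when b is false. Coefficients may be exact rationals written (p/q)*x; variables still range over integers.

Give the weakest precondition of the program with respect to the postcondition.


Working backward. After the program, the postcondition (3/4)*j + 3*s = s must hold; in canonical form it is (3/4)*j + 2*s = 0.
Before assert s + 3*g + 2 ≠ 3*w - 2*u - 7: 3*g + s + 2*u ≠ 3*w - 9 ∧ (3/4)*j + 2*s = 0
Before assert ¬(u ≥ w + 2*j + 1): (¬(u ≥ 2*j + w + 1)) ∧ 3*g + s + 2*u ≠ 3*w - 9 ∧ (3/4)*j + 2*s = 0
Before u := g - w - 6: (¬(g ≥ 2*j + 2*w + 7)) ∧ 5*g + s ≠ 5*w + 3 ∧ (3/4)*j + 2*s = 0
Before g := 3*s + g - 3: (¬(g + 3*s ≥ 2*j + 2*w + 10)) ∧ 5*g + 16*s ≠ 5*w + 18 ∧ (3/4)*j + 2*s = 0
Before skip: (¬(g + 3*s ≥ 2*j + 2*w + 10)) ∧ 5*g + 16*s ≠ 5*w + 18 ∧ (3/4)*j + 2*s = 0
Before skip: (¬(g + 3*s ≥ 2*j + 2*w + 10)) ∧ 5*g + 16*s ≠ 5*w + 18 ∧ (3/4)*j + 2*s = 0
Answer: WP = (¬(g + 3*s ≥ 2*j + 2*w + 10)) ∧ 5*g + 16*s ≠ 5*w + 18 ∧ (3/4)*j + 2*s = 0


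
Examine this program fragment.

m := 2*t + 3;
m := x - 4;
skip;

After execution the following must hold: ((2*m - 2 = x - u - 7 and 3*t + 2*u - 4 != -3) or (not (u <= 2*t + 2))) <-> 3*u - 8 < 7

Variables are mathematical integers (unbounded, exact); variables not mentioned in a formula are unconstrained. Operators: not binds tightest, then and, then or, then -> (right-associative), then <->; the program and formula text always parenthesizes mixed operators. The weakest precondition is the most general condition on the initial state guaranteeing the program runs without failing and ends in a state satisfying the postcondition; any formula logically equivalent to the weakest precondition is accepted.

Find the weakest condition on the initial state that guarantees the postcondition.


Working backward. After the program, the postcondition ((2*m - 2 = x - u - 7 and 3*t + 2*u - 4 != -3) or (not (u <= 2*t + 2))) <-> 3*u - 8 < 7 must hold; in canonical form it is ((2*m + u = x - 5 and 3*t + 2*u != 1) or (not (u <= 2*t + 2))) <-> 3*u < 15.
Before skip: ((2*m + u = x - 5 and 3*t + 2*u != 1) or (not (u <= 2*t + 2))) <-> 3*u < 15
Before m := x - 4: ((u + x = 3 and 3*t + 2*u != 1) or (not (u <= 2*t + 2))) <-> 3*u < 15
Before m := 2*t + 3: ((u + x = 3 and 3*t + 2*u != 1) or (not (u <= 2*t + 2))) <-> 3*u < 15
Answer: WP = ((u + x = 3 and 3*t + 2*u != 1) or (not (u <= 2*t + 2))) <-> 3*u < 15


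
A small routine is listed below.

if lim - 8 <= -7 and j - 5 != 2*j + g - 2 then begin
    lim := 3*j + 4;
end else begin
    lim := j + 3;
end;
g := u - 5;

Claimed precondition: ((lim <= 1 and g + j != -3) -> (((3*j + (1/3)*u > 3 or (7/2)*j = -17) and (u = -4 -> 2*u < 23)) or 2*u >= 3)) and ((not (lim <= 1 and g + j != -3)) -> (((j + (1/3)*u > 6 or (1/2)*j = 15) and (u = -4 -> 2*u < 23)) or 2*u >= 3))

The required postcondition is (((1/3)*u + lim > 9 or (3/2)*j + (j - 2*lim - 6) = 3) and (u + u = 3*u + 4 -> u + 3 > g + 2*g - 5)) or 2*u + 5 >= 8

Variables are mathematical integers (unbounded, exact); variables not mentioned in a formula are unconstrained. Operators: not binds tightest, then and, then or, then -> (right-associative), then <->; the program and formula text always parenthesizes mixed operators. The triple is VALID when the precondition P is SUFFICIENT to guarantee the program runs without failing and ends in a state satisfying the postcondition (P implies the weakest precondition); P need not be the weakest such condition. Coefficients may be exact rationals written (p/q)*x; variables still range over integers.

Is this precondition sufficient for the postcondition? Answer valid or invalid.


Working backward. After the program, the postcondition (((1/3)*u + lim > 9 or (3/2)*j + (j - 2*lim - 6) = 3) and (u + u = 3*u + 4 -> u + 3 > g + 2*g - 5)) or 2*u + 5 >= 8 must hold; in canonical form it is ((lim + (1/3)*u > 9 or (5/2)*j = 2*lim + 9) and (u = -4 -> u > 3*g - 8)) or 2*u >= 3.
Before g := u - 5: ((lim + (1/3)*u > 9 or (5/2)*j = 2*lim + 9) and (u = -4 -> 2*u < 23)) or 2*u >= 3
Then branch requires ((3*j + (1/3)*u > 5 or (7/2)*j = -17) and (u = -4 -> 2*u < 23)) or 2*u >= 3; else branch requires ((j + (1/3)*u > 6 or (1/2)*j = 15) and (u = -4 -> 2*u < 23)) or 2*u >= 3.
Before the if: ((lim <= 1 and g + j != -3) -> (((3*j + (1/3)*u > 5 or (7/2)*j = -17) and (u = -4 -> 2*u < 23)) or 2*u >= 3)) and ((not (lim <= 1 and g + j != -3)) -> (((j + (1/3)*u > 6 or (1/2)*j = 15) and (u = -4 -> 2*u < 23)) or 2*u >= 3))
The weakest precondition is ((lim <= 1 and g + j != -3) -> (((3*j + (1/3)*u > 5 or (7/2)*j = -17) and (u = -4 -> 2*u < 23)) or 2*u >= 3)) and ((not (lim <= 1 and g + j != -3)) -> (((j + (1/3)*u > 6 or (1/2)*j = 15) and (u = -4 -> 2*u < 23)) or 2*u >= 3)).
Check whether ((lim <= 1 and g + j != -3) -> (((3*j + (1/3)*u > 3 or (7/2)*j = -17) and (u = -4 -> 2*u < 23)) or 2*u >= 3)) and ((not (lim <= 1 and g + j != -3)) -> (((j + (1/3)*u > 6 or (1/2)*j = 15) and (u = -4 -> 2*u < 23)) or 2*u >= 3)) implies it.
Countermodel: at the initial state g = -3, j = 1, lim = 1, u = 1, the precondition holds but the weakest precondition fails.
Answer: invalid


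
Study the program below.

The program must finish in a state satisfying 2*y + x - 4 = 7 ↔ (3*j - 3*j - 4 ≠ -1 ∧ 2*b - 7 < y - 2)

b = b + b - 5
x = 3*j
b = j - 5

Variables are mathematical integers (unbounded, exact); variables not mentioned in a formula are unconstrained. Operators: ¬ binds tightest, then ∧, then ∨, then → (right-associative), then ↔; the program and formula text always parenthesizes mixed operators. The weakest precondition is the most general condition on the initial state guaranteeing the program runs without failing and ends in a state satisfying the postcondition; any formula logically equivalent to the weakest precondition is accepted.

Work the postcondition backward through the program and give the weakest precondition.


Working backward. After the program, the postcondition 2*y + x - 4 = 7 ↔ (3*j - 3*j - 4 ≠ -1 ∧ 2*b - 7 < y - 2) must hold; in canonical form it is x + 2*y = 11 ↔ 2*b < y + 5.
Before b := j - 5: x + 2*y = 11 ↔ 2*j < y + 15
Before x := 3*j: 3*j + 2*y = 11 ↔ 2*j < y + 15
Before b := b + b - 5: 3*j + 2*y = 11 ↔ 2*j < y + 15
Answer: WP = 3*j + 2*y = 11 ↔ 2*j < y + 15


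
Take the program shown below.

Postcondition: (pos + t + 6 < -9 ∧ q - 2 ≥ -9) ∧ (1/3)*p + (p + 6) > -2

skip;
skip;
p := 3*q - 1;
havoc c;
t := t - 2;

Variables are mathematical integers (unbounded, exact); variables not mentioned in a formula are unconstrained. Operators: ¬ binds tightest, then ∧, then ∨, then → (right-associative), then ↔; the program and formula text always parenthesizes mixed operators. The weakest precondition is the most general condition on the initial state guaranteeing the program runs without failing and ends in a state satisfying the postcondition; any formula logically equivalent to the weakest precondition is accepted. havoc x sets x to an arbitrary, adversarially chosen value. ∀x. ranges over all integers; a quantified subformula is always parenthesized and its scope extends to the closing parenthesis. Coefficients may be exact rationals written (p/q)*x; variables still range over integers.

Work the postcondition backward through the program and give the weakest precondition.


Working backward. After the program, the postcondition (pos + t + 6 < -9 ∧ q - 2 ≥ -9) ∧ (1/3)*p + (p + 6) > -2 must hold; in canonical form it is pos + t < -15 ∧ q ≥ -7 ∧ (4/3)*p > -8.
Before t := t - 2: pos + t < -13 ∧ q ≥ -7 ∧ (4/3)*p > -8
Before havoc c: pos + t < -13 ∧ q ≥ -7 ∧ (4/3)*p > -8
Before p := 3*q - 1: pos + t < -13 ∧ q ≥ -7 ∧ 4*q > -20/3
Before skip: pos + t < -13 ∧ q ≥ -7 ∧ 4*q > -20/3
Before skip: pos + t < -13 ∧ q ≥ -7 ∧ 4*q > -20/3
Answer: WP = pos + t < -13 ∧ q ≥ -7 ∧ 4*q > -20/3


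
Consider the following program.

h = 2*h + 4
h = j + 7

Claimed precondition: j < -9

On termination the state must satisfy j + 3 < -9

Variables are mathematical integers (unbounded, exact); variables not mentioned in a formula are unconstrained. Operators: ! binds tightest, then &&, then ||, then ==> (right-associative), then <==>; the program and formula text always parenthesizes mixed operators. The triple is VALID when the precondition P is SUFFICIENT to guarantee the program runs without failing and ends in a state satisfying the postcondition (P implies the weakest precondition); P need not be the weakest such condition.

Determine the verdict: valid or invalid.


Working backward. After the program, the postcondition j + 3 < -9 must hold; in canonical form it is j < -12.
Before h := j + 7: j < -12
Before h := 2*h + 4: j < -12
The weakest precondition is j < -12.
Check whether j < -9 implies it.
Countermodel: at the initial state j = -12, the precondition holds but the weakest precondition fails.
Answer: invalid


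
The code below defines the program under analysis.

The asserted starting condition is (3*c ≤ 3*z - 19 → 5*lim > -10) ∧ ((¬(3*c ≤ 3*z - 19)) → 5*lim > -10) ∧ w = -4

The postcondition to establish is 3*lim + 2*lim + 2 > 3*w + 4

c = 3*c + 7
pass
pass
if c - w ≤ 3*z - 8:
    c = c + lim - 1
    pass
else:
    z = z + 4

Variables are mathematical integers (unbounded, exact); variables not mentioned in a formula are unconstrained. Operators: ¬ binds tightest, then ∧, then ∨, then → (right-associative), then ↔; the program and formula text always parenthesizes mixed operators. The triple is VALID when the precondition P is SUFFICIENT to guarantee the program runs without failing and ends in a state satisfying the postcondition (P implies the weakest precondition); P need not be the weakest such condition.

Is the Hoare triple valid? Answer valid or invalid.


Working backward. After the program, the postcondition 3*lim + 2*lim + 2 > 3*w + 4 must hold; in canonical form it is 5*lim > 3*w + 2.
Then branch requires 5*lim > 3*w + 2; else branch requires 5*lim > 3*w + 2.
Before the if: (c ≤ w + 3*z - 8 → 5*lim > 3*w + 2) ∧ ((¬(c ≤ w + 3*z - 8)) → 5*lim > 3*w + 2)
Before skip: (c ≤ w + 3*z - 8 → 5*lim > 3*w + 2) ∧ ((¬(c ≤ w + 3*z - 8)) → 5*lim > 3*w + 2)
Before skip: (c ≤ w + 3*z - 8 → 5*lim > 3*w + 2) ∧ ((¬(c ≤ w + 3*z - 8)) → 5*lim > 3*w + 2)
Before c := 3*c + 7: (3*c ≤ w + 3*z - 15 → 5*lim > 3*w + 2) ∧ ((¬(3*c ≤ w + 3*z - 15)) → 5*lim > 3*w + 2)
The weakest precondition is (3*c ≤ w + 3*z - 15 → 5*lim > 3*w + 2) ∧ ((¬(3*c ≤ w + 3*z - 15)) → 5*lim > 3*w + 2).
Check whether (3*c ≤ 3*z - 19 → 5*lim > -10) ∧ ((¬(3*c ≤ 3*z - 19)) → 5*lim > -10) ∧ w = -4 implies it.
Every state satisfying the precondition satisfies the weakest precondition: the implication holds.
Answer: valid


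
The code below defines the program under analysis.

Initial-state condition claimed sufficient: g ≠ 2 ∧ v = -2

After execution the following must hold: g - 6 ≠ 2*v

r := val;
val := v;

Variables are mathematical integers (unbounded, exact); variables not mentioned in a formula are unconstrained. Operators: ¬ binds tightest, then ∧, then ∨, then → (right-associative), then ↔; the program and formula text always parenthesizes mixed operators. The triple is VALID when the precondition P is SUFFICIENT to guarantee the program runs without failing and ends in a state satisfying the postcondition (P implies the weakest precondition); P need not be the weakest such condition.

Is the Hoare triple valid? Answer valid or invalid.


Working backward. After the program, the postcondition g - 6 ≠ 2*v must hold; in canonical form it is g ≠ 2*v + 6.
Before val := v: g ≠ 2*v + 6
Before r := val: g ≠ 2*v + 6
The weakest precondition is g ≠ 2*v + 6.
Check whether g ≠ 2 ∧ v = -2 implies it.
Every state satisfying the precondition satisfies the weakest precondition: the implication holds.
Answer: valid


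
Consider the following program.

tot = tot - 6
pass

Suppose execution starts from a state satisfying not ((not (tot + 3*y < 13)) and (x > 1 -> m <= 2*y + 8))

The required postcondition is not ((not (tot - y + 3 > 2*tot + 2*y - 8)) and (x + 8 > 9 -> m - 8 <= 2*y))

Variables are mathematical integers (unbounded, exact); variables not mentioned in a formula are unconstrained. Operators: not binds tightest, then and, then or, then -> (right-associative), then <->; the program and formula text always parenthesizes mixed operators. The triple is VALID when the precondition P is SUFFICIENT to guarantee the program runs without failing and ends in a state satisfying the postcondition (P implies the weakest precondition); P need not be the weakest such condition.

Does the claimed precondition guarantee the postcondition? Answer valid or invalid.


Working backward. After the program, the postcondition not ((not (tot - y + 3 > 2*tot + 2*y - 8)) and (x + 8 > 9 -> m - 8 <= 2*y)) must hold; in canonical form it is not ((not (tot + 3*y < 11)) and (x > 1 -> m <= 2*y + 8)).
Before skip: not ((not (tot + 3*y < 11)) and (x > 1 -> m <= 2*y + 8))
Before tot := tot - 6: not ((not (tot + 3*y < 17)) and (x > 1 -> m <= 2*y + 8))
The weakest precondition is not ((not (tot + 3*y < 17)) and (x > 1 -> m <= 2*y + 8)).
Check whether not ((not (tot + 3*y < 13)) and (x > 1 -> m <= 2*y + 8)) implies it.
Every state satisfying the precondition satisfies the weakest precondition: the implication holds.
Answer: valid
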